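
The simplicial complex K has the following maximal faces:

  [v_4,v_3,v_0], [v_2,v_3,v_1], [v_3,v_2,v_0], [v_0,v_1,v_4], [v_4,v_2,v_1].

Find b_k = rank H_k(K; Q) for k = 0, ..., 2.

Order the vertices as v_0 < v_1 < v_2 < v_3 < v_4. Listing each simplex with vertices in this order, K has dimension 2 with simplices:

  0-simplices (5): [v_0], [v_1], [v_2], [v_3], [v_4]
  1-simplices (10): [v_0,v_1], [v_0,v_2], [v_0,v_3], [v_0,v_4], [v_1,v_2], [v_1,v_3], [v_1,v_4], [v_2,v_3], [v_2,v_4], [v_3,v_4]
  2-simplices (5): [v_0,v_1,v_4], [v_0,v_2,v_3], [v_0,v_3,v_4], [v_1,v_2,v_3], [v_1,v_2,v_4]

giving chain groups C_0 ≅ Z^5, C_1 ≅ Z^10, C_2 ≅ Z^5.

∂_1: C_1 → C_0 sends each edge [p,q] (with p < q) to q − p. For instance
  ∂[v_0,v_1] = [v_1] − [v_0].
As a 5×10 matrix over Z this has rank 4, with invariant factors (1,1,1,1).

The boundary map ∂_2: C_2 → C_1 sends each 2-simplex [p,q,r] to [q,r] − [p,r] + [p,q]. For instance
  ∂[v_1,v_2,v_3] = [v_2,v_3] − [v_1,v_3] + [v_1,v_2],
  ∂[v_0,v_3,v_4] = [v_3,v_4] − [v_0,v_4] + [v_0,v_3].
As a 10×5 matrix over Z this has rank 5, with invariant factors (1,1,1,1,1).

Reading off H_k = ker ∂_k / im ∂_{k+1}:

  H_0: rank C_0 − rank ∂_1 = 5 − 4 = 1, and the invariant factors of ∂_1 are all 1, so H_0 = Z.
  H_1: rank ker ∂_1 − rank ∂_2 = (10 − 4) − 5 = 1, and the invariant factors of ∂_2 are all 1, so H_1 = Z.
  H_2: rank ker ∂_2 − rank ∂_3 = (5 − 5) − 0 = 0, and there is no ∂_3, so H_2 = 0.

As a check, the Euler characteristic is 5 − 10 + 5 = 0, which agrees with 1 − 1 + 0 = 0.

Hence the Betti numbers are b_0 = 1, b_1 = 1, b_2 = 0.

b_0 = 1, b_1 = 1, b_2 = 0.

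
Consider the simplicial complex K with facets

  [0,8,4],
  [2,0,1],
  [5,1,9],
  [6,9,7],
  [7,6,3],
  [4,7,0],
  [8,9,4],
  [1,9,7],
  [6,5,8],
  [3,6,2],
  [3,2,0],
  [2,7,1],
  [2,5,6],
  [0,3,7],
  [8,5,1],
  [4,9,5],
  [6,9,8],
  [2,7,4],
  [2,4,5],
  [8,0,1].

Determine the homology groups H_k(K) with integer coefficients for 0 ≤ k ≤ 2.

Take the total order 0 < 1 < 2 < 3 < 4 < 5 < 6 < 7 < 8 < 9 on the vertex set. Then K (dimension 2) consists of the simplices:

  0-simplices (10): [0], [1], [2], [3], [4], [5], [6], [7], [8], [9]
  1-simplices (30): (30 of them)
  2-simplices (20): (20 of them)

giving chain groups C_0 ≅ Z^10, C_1 ≅ Z^30, C_2 ≅ Z^20.

The boundary map ∂_1: C_1 → C_0 sends each edge [p,q] (with p < q) to q − p. For instance
  ∂[1,8] = [8] − [1].
The resulting 10×30 matrix has rank 9, and its Smith normal form has invariant factors (1,1,1,1,1,1,1,1,1).

∂_2: C_2 → C_1 maps a triangle to the signed sum of its edges. For instance
  ∂[6,7,9] = [7,9] − [6,9] + [6,7],
  ∂[2,3,6] = [3,6] − [2,6] + [2,3].
The resulting 30×20 matrix has rank 20, and its Smith normal form has invariant factors (1,1,1,1,1,1,1,1,1,1,1,1,1,1,1,1,1,1,1,2).

Computing H_k = (kernel of ∂_k) / (image of ∂_{k+1}):

  H_0: rank C_0 − rank ∂_1 = 10 − 9 = 1, and the invariant factors of ∂_1 are all 1, so H_0 ≅ Z.
  H_1: rank ker ∂_1 − rank ∂_2 = (30 − 9) − 20 = 1, and ∂_2 has invariant factor 2 > 1, so H_1 ≅ Z × Z/2.
  H_2: rank ker ∂_2 − rank ∂_3 = (20 − 20) − 0 = 0, and there is no ∂_3, so H_2 ≅ 0.

As a check, the Euler characteristic is 10 − 30 + 20 = 0, which agrees with 1 − 1 + 0 = 0.

H_0 ≅ Z,  H_1 ≅ Z × Z/2,  H_2 = 0.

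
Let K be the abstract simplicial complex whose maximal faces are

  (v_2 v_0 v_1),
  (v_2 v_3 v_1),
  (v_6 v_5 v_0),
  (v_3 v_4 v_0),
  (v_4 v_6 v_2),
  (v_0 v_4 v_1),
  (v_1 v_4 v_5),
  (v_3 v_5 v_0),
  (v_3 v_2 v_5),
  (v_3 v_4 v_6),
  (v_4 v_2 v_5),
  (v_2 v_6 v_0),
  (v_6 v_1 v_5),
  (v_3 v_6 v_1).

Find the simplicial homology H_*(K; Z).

K has 7 vertices, 21 edges, 14 triangles.
rank ∂_0 = 0, rank ∂_1 = 6 ⇒ b_0 = 7 − 0 − 6 = 1; all invariant factors of ∂_1 are 1 so no torsion. So H_0 = Z.
rank ∂_1 = 6, rank ∂_2 = 13 ⇒ b_1 = 21 − 6 − 13 = 2; all invariant factors of ∂_2 are 1 so no torsion. So H_1 = Z^2.
rank ∂_2 = 13, rank ∂_3 = 0 ⇒ b_2 = 14 − 13 − 0 = 1. So H_2 = Z.

H_0 ≅ Z,  H_1 ≅ Z^2,  H_2 ≅ Z.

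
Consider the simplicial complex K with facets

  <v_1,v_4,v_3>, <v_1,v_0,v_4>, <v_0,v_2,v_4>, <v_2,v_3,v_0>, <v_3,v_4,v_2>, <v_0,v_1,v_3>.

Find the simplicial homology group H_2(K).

Order the vertices as v_0 < v_1 < v_2 < v_3 < v_4. Listing each simplex with vertices in this order, K has dimension 2 with simplices:

  0-simplices (5): [v_0], [v_1], [v_2], [v_3], [v_4]
  1-simplices (9): [v_0,v_1], [v_0,v_2], [v_0,v_3], [v_0,v_4], [v_1,v_3], [v_1,v_4], [v_2,v_3], [v_2,v_4], [v_3,v_4]
  2-simplices (6): [v_0,v_1,v_3], [v_0,v_1,v_4], [v_0,v_2,v_3], [v_0,v_2,v_4], [v_1,v_3,v_4], [v_2,v_3,v_4]

so the chain groups are C_0 ≅ Z^5, C_1 ≅ Z^9, C_2 ≅ Z^6.

∂_1: C_1 → C_0 sends each edge [p,q] (with p < q) to q − p. For instance
  ∂[v_0,v_2] = [v_2] − [v_0].
The 5×9 boundary matrix has rank 4 and Smith normal form diag(1,1,1,1).

Boundary ∂_2: C_2 → C_1 acts by ∂[p,q,r] = [q,r] − [p,r] + [p,q]. For instance
  ∂[v_1,v_3,v_4] = [v_3,v_4] − [v_1,v_4] + [v_1,v_3],
  ∂[v_2,v_3,v_4] = [v_3,v_4] − [v_2,v_4] + [v_2,v_3].
The 9×6 boundary matrix has rank 5 and Smith normal form diag(1,1,1,1,1).

From H_k ≅ ker(∂_k) / im(∂_{k+1}) we obtain:

  H_2: rank ker ∂_2 − rank ∂_3 = (6 − 5) − 0 = 1, and there is no ∂_3, so H_2 ≅ Z.

(K is a triangulation of the 2-sphere S^2.)

H_2 = Z.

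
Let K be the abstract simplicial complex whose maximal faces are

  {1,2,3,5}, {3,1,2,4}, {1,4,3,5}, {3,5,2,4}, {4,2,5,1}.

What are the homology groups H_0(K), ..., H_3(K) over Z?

Take the total order 1 < 2 < 3 < 4 < 5 on the vertex set. Then K (dimension 3) consists of the simplices:

  0-simplices (5): [1], [2], [3], [4], [5]
  1-simplices (10): [1,2], [1,3], [1,4], [1,5], [2,3], [2,4], [2,5], [3,4], [3,5], [4,5]
  2-simplices (10): [1,2,3], [1,2,4], [1,2,5], [1,3,4], [1,3,5], [1,4,5], [2,3,4], [2,3,5], [2,4,5], [3,4,5]
  3-simplices (5): [1,2,3,4], [1,2,3,5], [1,2,4,5], [1,3,4,5], [2,3,4,5]

Hence C_0 ≅ Z^5, C_1 ≅ Z^10, C_2 ≅ Z^10, C_3 ≅ Z^5.

Boundary ∂_1: C_1 → C_0 maps an edge to its endpoints' difference, ∂[p,q] = q − p.
This gives a 5×10 integer matrix of rank 4; reducing to Smith normal form yields diagonal entries (1,1,1,1).

∂_2: C_2 → C_1 maps a triangle to the signed sum of its edges. For instance
  ∂[2,3,4] = [3,4] − [2,4] + [2,3],
  ∂[2,4,5] = [4,5] − [2,5] + [2,4].
The resulting 10×10 matrix has rank 6, and its Smith normal form has invariant factors (1,1,1,1,1,1).

The boundary map ∂_3: C_3 → C_2 sends each 3-simplex σ to the alternating sum Σ_i (−1)^i (σ with its i-th vertex removed). For instance
  ∂[1,3,4,5] = [3,4,5] − [1,4,5] + [1,3,5] − [1,3,4],
  ∂[1,2,3,4] = [2,3,4] − [1,3,4] + [1,2,4] − [1,2,3].
The resulting 10×5 matrix has rank 4, and its Smith normal form has invariant factors (1,1,1,1).

From H_k ≅ ker(∂_k) / im(∂_{k+1}) we obtain:

  H_0: rank C_0 − rank ∂_1 = 5 − 4 = 1, and the invariant factors of ∂_1 are all 1, so H_0 = Z.
  H_1: rank ker ∂_1 − rank ∂_2 = (10 − 4) − 6 = 0, and the invariant factors of ∂_2 are all 1, so H_1 = 0.
  H_2: rank ker ∂_2 − rank ∂_3 = (10 − 6) − 4 = 0, and the invariant factors of ∂_3 are all 1, so H_2 = 0.
  H_3: rank ker ∂_3 − rank ∂_4 = (5 − 4) − 0 = 1, and there is no ∂_4, so H_3 = Z.

As a check, the Euler characteristic is 5 − 10 + 10 − 5 = 0, which agrees with 1 − 0 + 0 − 1 = 0.
(K is a triangulation of the 3-sphere S^3.)

H_0 ≅ Z,  H_1 = 0,  H_2 = 0,  H_3 ≅ Z.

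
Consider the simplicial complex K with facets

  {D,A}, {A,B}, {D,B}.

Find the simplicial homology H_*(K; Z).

Order the vertices as A < B < D. Listing each simplex with vertices in this order, K has dimension 1 with simplices:

  0-simplices (3): A, B, D
  1-simplices (3): AB, AD, BD

giving chain groups C_0 ≅ Z^3, C_1 ≅ Z^3.

The boundary map ∂_1: C_1 → C_0 is given by ∂[p,q] = [q] − [p].
This gives a 3×3 integer matrix of rank 2; reducing to Smith normal form yields diagonal entries (1,1).

Reading off H_k = ker ∂_k / im ∂_{k+1}:

  H_0: rank C_0 − rank ∂_1 = 3 − 2 = 1, and the invariant factors of ∂_1 are all 1, so H_0 ≅ Z.
  H_1: rank ker ∂_1 − rank ∂_2 = (3 − 2) − 0 = 1, and there is no ∂_2, so H_1 ≅ Z.

(K is a triangulation of the circle S^1.)

H_0 ≅ Z,  H_1 ≅ Z.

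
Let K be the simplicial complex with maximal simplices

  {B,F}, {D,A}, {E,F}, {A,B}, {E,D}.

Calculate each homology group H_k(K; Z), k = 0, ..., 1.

H_0 = Z,  H_1 = Z.

We work with the vertex ordering A < B < D < E < F. The simplices of K, each written with vertices in increasing order, are:

  0-simplices (5): A, B, D, E, F
  1-simplices (5): AB, AD, BF, DE, EF

so the chain groups are C_0 ≅ Z^5, C_1 ≅ Z^5.

Boundary ∂_1: C_1 → C_0 maps an edge to its endpoints' difference, ∂[p,q] = q − p.
This gives a 5×5 integer matrix of rank 4; reducing to Smith normal form yields diagonal entries (1,1,1,1).

Computing H_k = (kernel of ∂_k) / (image of ∂_{k+1}):

  H_0: rank C_0 − rank ∂_1 = 5 − 4 = 1, and the invariant factors of ∂_1 are all 1, so H_0 ≅ Z.
  H_1: rank ker ∂_1 − rank ∂_2 = (5 − 4) − 0 = 1, and there is no ∂_2, so H_1 ≅ Z.

As a check, the Euler characteristic is 5 − 5 = 0, which agrees with 1 − 1 = 0.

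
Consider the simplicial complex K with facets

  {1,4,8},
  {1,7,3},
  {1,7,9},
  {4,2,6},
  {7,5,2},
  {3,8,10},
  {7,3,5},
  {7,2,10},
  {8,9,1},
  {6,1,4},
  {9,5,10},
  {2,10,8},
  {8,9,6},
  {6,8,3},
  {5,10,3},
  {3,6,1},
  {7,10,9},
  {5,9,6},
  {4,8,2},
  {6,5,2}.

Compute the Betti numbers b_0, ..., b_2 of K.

b_0 = 1, b_1 = 1, b_2 = 0.

Order the vertices as 1 < 2 < 3 < 4 < 5 < 6 < 7 < 8 < 9 < 10. Listing each simplex with vertices in this order, K has dimension 2 with simplices:

  0-simplices (10): [1], [2], [3], [4], [5], [6], [7], [8], [9], [10]
  1-simplices (30): (30 of them)
  2-simplices (20): (20 of them)

giving chain groups C_0 ≅ Z^10, C_1 ≅ Z^30, C_2 ≅ Z^20.

∂_1: C_1 → C_0 is given by ∂[p,q] = [q] − [p]. For instance
  ∂[1,7] = [7] − [1].
This gives a 10×30 integer matrix of rank 9; reducing to Smith normal form yields diagonal entries (1,1,1,1,1,1,1,1,1).

Boundary ∂_2: C_2 → C_1 acts by ∂[p,q,r] = [q,r] − [p,r] + [p,q]. For instance
  ∂[2,8,10] = [8,10] − [2,10] + [2,8],
  ∂[3,5,7] = [5,7] − [3,7] + [3,5].
The resulting 30×20 matrix has rank 20, and its Smith normal form has invariant factors (1,1,1,1,1,1,1,1,1,1,1,1,1,1,1,1,1,1,1,2).

Computing H_k = (kernel of ∂_k) / (image of ∂_{k+1}):

  H_0: rank C_0 − rank ∂_1 = 10 − 9 = 1, and the invariant factors of ∂_1 are all 1, so H_0 = Z.
  H_1: rank ker ∂_1 − rank ∂_2 = (30 − 9) − 20 = 1, and ∂_2 has invariant factor 2 > 1, so H_1 = Z ⊕ Z/2.
  H_2: rank ker ∂_2 − rank ∂_3 = (20 − 20) − 0 = 0, and there is no ∂_3, so H_2 = 0.

(K is a triangulation of the Klein bottle.)

Hence the Betti numbers are b_0 = 1, b_1 = 1, b_2 = 0.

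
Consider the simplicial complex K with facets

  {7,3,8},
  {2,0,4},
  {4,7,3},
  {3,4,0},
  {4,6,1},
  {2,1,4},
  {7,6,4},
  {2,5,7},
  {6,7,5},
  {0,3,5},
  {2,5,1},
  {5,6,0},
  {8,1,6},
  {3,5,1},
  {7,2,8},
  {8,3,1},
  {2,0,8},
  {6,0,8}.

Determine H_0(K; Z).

H_0 = Z.

Take the total order 0 < 1 < 2 < 3 < 4 < 5 < 6 < 7 < 8 on the vertex set. Then K (dimension 2) consists of the simplices:

  0-simplices (9): [0], [1], [2], [3], [4], [5], [6], [7], [8]
  1-simplices (27): (27 of them)
  2-simplices (18): [0,2,4], [0,2,8], [0,3,4], [0,3,5], [0,5,6], [0,6,8], [1,2,4], [1,2,5], [1,3,5], [1,3,8], [1,4,6], [1,6,8], [2,5,7], [2,7,8], [3,4,7], [3,7,8], [4,6,7], [5,6,7]

so the chain groups are C_0 ≅ Z^9, C_1 ≅ Z^27, C_2 ≅ Z^18.

∂_1: C_1 → C_0 maps an edge to its endpoints' difference, ∂[p,q] = q − p. For instance
  ∂[3,5] = [5] − [3].
The resulting 9×27 matrix has rank 8, and its Smith normal form has invariant factors (1,1,1,1,1,1,1,1).

The boundary map ∂_2: C_2 → C_1 maps a triangle to the signed sum of its edges. For instance
  ∂[1,6,8] = [6,8] − [1,8] + [1,6],
  ∂[0,2,8] = [2,8] − [0,8] + [0,2].
As a 27×18 matrix over Z this has rank 17, with invariant factors (1,1,1,1,1,1,1,1,1,1,1,1,1,1,1,1,1).

From H_k ≅ ker(∂_k) / im(∂_{k+1}) we obtain:

  H_0: rank C_0 − rank ∂_1 = 9 − 8 = 1, and the invariant factors of ∂_1 are all 1, so H_0 ≅ Z.

(K is a triangulation of the torus T^2.)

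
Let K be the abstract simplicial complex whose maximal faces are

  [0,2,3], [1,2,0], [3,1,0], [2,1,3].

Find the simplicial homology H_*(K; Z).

H_0 = Z,  H_1 = 0,  H_2 = Z.

K has 4 vertices, 6 edges, 4 triangles.
rank ∂_0 = 0, rank ∂_1 = 3 ⇒ b_0 = 4 − 0 − 3 = 1; all invariant factors of ∂_1 are 1 so no torsion. So H_0 = Z.
rank ∂_1 = 3, rank ∂_2 = 3 ⇒ b_1 = 6 − 3 − 3 = 0; all invariant factors of ∂_2 are 1 so no torsion. So H_1 = 0.
rank ∂_2 = 3, rank ∂_3 = 0 ⇒ b_2 = 4 − 3 − 0 = 1. So H_2 = Z.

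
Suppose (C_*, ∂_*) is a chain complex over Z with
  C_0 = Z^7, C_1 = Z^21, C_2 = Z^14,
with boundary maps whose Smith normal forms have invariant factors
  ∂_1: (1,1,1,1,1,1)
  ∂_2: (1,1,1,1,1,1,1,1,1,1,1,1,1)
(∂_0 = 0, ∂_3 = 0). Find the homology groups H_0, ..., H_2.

H_0 = Z,  H_1 = Z^2,  H_2 = Z.

H_0: b_0 = 7 − 0 − 6 = 1; torsion from ∂_1 factors > 1: none. So H_0 = Z.
H_1: b_1 = 21 − 6 − 13 = 2; torsion from ∂_2 factors > 1: none. So H_1 = Z^2.
H_2: b_2 = 14 − 13 − 0 = 1; torsion from ∂_3 factors > 1: none. So H_2 = Z.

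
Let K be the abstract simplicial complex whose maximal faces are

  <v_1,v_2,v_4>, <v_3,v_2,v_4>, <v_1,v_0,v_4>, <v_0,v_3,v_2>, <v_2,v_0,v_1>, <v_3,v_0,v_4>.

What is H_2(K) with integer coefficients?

Fix the vertex order v_0 < v_1 < v_2 < v_3 < v_4 and write every simplex with vertices in increasing order. Then dim K = 2 and the simplices of K are:

  0-simplices (5): [v_0], [v_1], [v_2], [v_3], [v_4]
  1-simplices (9): [v_0,v_1], [v_0,v_2], [v_0,v_3], [v_0,v_4], [v_1,v_2], [v_1,v_4], [v_2,v_3], [v_2,v_4], [v_3,v_4]
  2-simplices (6): [v_0,v_1,v_2], [v_0,v_1,v_4], [v_0,v_2,v_3], [v_0,v_3,v_4], [v_1,v_2,v_4], [v_2,v_3,v_4]

giving chain groups C_0 ≅ Z^5, C_1 ≅ Z^9, C_2 ≅ Z^6.

Boundary ∂_1: C_1 → C_0 is given by ∂[p,q] = [q] − [p].
The resulting 5×9 matrix has rank 4, and its Smith normal form has invariant factors (1,1,1,1).

Boundary ∂_2: C_2 → C_1 acts by ∂[p,q,r] = [q,r] − [p,r] + [p,q]. For instance
  ∂[v_1,v_2,v_4] = [v_2,v_4] − [v_1,v_4] + [v_1,v_2],
  ∂[v_0,v_3,v_4] = [v_3,v_4] − [v_0,v_4] + [v_0,v_3].
As a 9×6 matrix over Z this has rank 5, with invariant factors (1,1,1,1,1).

Reading off H_k = ker ∂_k / im ∂_{k+1}:

  H_2: rank ker ∂_2 − rank ∂_3 = (6 − 5) − 0 = 1, and there is no ∂_3, so H_2 = Z.

(K is a triangulation of the 2-sphere S^2.)

H_2 = Z.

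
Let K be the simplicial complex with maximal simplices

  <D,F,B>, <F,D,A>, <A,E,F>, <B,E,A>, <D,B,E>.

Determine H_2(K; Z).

H_2 = 0.

Take the total order A < B < D < E < F on the vertex set. Then K (dimension 2) consists of the simplices:

  0-simplices (5): A, B, D, E, F
  1-simplices (10): AB, AD, AE, AF, BD, BE, BF, DE, DF, EF
  2-simplices (5): ABE, ADF, AEF, BDE, BDF

giving chain groups C_0 ≅ Z^5, C_1 ≅ Z^10, C_2 ≅ Z^5.

Boundary ∂_1: C_1 → C_0 sends each edge [p,q] (with p < q) to q − p. For instance
  ∂BE = E − B.
The resulting 5×10 matrix has rank 4, and its Smith normal form has invariant factors (1,1,1,1).

∂_2: C_2 → C_1 acts by ∂[p,q,r] = [q,r] − [p,r] + [p,q]. For instance
  ∂BDF = DF − BF + BD,
  ∂AEF = EF − AF + AE.
This gives a 10×5 integer matrix of rank 5; reducing to Smith normal form yields diagonal entries (1,1,1,1,1).

From H_k ≅ ker(∂_k) / im(∂_{k+1}) we obtain:

  H_2: rank ker ∂_2 − rank ∂_3 = (5 − 5) − 0 = 0, and there is no ∂_3, so H_2 = 0.

(K is a triangulation of the Möbius band.)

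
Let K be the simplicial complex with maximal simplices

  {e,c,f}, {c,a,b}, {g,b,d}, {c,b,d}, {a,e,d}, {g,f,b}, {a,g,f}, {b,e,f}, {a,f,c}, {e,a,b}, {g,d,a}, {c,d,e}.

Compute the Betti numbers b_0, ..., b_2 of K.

Order the vertices as a < b < c < d < e < f < g. Listing each simplex with vertices in this order, K has dimension 2 with simplices:

  0-simplices (7): a, b, c, d, e, f, g
  1-simplices (18): ab, ac, ad, ae, af, ag, bc, bd, be, bf, bg, cd, ce, cf, de, dg, ef, fg
  2-simplices (12): abc, abe, acf, ade, adg, afg, bcd, bdg, bef, bfg, cde, cef

so the chain groups are C_0 ≅ Z^7, C_1 ≅ Z^18, C_2 ≅ Z^12.

The boundary map ∂_1: C_1 → C_0 sends each edge [p,q] (with p < q) to q − p. For instance
  ∂ab = b − a.
As a 7×18 matrix over Z this has rank 6, with invariant factors (1,1,1,1,1,1).

The boundary map ∂_2: C_2 → C_1 sends each 2-simplex [p,q,r] to [q,r] − [p,r] + [p,q]. For instance
  ∂ade = de − ae + ad,
  ∂afg = fg − ag + af.
This gives a 18×12 integer matrix of rank 12; reducing to Smith normal form yields diagonal entries (1,1,1,1,1,1,1,1,1,1,1,2).

Now H_k = ker ∂_k / im ∂_{k+1}, so:

  H_0: rank C_0 − rank ∂_1 = 7 − 6 = 1, and the invariant factors of ∂_1 are all 1, so H_0 = Z.
  H_1: rank ker ∂_1 − rank ∂_2 = (18 − 6) − 12 = 0, and ∂_2 has invariant factor 2 > 1, so H_1 = Z/2Z.
  H_2: rank ker ∂_2 − rank ∂_3 = (12 − 12) − 0 = 0, and there is no ∂_3, so H_2 = 0.

(K is a triangulation of the real projective plane RP^2.)

Hence the Betti numbers are b_0 = 1, b_1 = 0, b_2 = 0.

b_0 = 1, b_1 = 0, b_2 = 0.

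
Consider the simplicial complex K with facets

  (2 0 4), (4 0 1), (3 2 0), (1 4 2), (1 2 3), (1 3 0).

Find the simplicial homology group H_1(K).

Order the vertices as 0 < 1 < 2 < 3 < 4. Listing each simplex with vertices in this order, K has dimension 2 with simplices:

  0-simplices (5): [0], [1], [2], [3], [4]
  1-simplices (9): [0,1], [0,2], [0,3], [0,4], [1,2], [1,3], [1,4], [2,3], [2,4]
  2-simplices (6): [0,1,3], [0,1,4], [0,2,3], [0,2,4], [1,2,3], [1,2,4]

Hence C_0 ≅ Z^5, C_1 ≅ Z^9, C_2 ≅ Z^6.

Boundary ∂_1: C_1 → C_0 maps an edge to its endpoints' difference, ∂[p,q] = q − p.
The 5×9 boundary matrix has rank 4 and Smith normal form diag(1,1,1,1).

∂_2: C_2 → C_1 sends each 2-simplex [p,q,r] to [q,r] − [p,r] + [p,q]. For instance
  ∂[0,2,3] = [2,3] − [0,3] + [0,2],
  ∂[1,2,4] = [2,4] − [1,4] + [1,2].
This gives a 9×6 integer matrix of rank 5; reducing to Smith normal form yields diagonal entries (1,1,1,1,1).

Reading off H_k = ker ∂_k / im ∂_{k+1}:

  H_1: rank ker ∂_1 − rank ∂_2 = (9 − 4) − 5 = 0, and the invariant factors of ∂_2 are all 1, so H_1 = 0.

(K is a triangulation of the 2-sphere S^2.)

H_1 ≅ 0.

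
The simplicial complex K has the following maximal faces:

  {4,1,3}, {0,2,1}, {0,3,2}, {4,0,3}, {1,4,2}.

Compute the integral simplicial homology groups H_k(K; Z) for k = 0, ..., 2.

H_0 ≅ Z,  H_1 ≅ Z,  H_2 = 0.

Fix the vertex order 0 < 1 < 2 < 3 < 4 and write every simplex with vertices in increasing order. Then dim K = 2 and the simplices of K are:

  0-simplices (5): [0], [1], [2], [3], [4]
  1-simplices (10): [0,1], [0,2], [0,3], [0,4], [1,2], [1,3], [1,4], [2,3], [2,4], [3,4]
  2-simplices (5): [0,1,2], [0,2,3], [0,3,4], [1,2,4], [1,3,4]

Hence C_0 ≅ Z^5, C_1 ≅ Z^10, C_2 ≅ Z^5.

∂_1: C_1 → C_0 is given by ∂[p,q] = [q] − [p].
This gives a 5×10 integer matrix of rank 4; reducing to Smith normal form yields diagonal entries (1,1,1,1).

Boundary ∂_2: C_2 → C_1 maps a triangle to the signed sum of its edges. For instance
  ∂[0,3,4] = [3,4] − [0,4] + [0,3],
  ∂[1,3,4] = [3,4] − [1,4] + [1,3].
The resulting 10×5 matrix has rank 5, and its Smith normal form has invariant factors (1,1,1,1,1).

From H_k ≅ ker(∂_k) / im(∂_{k+1}) we obtain:

  H_0: rank C_0 − rank ∂_1 = 5 − 4 = 1, and the invariant factors of ∂_1 are all 1, so H_0 ≅ Z.
  H_1: rank ker ∂_1 − rank ∂_2 = (10 − 4) − 5 = 1, and the invariant factors of ∂_2 are all 1, so H_1 ≅ Z.
  H_2: rank ker ∂_2 − rank ∂_3 = (5 − 5) − 0 = 0, and there is no ∂_3, so H_2 ≅ 0.

(K is a triangulation of the Möbius band.)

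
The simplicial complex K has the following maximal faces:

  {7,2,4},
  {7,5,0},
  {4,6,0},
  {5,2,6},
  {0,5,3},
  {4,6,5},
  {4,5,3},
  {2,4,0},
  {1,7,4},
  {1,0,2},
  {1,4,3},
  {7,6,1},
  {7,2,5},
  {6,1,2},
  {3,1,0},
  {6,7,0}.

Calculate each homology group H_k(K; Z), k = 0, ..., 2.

H_0 ≅ Z,  H_1 ≅ Z^2,  H_2 ≅ Z.

Fix the vertex order 0 < 1 < 2 < 3 < 4 < 5 < 6 < 7 and write every simplex with vertices in increasing order. Then dim K = 2 and the simplices of K are:

  0-simplices (8): [0], [1], [2], [3], [4], [5], [6], [7]
  1-simplices (24): (24 of them)
  2-simplices (16): [0,1,2], [0,1,3], [0,2,4], [0,3,5], [0,4,6], [0,5,7], [0,6,7], [1,2,6], [1,3,4], [1,4,7], [1,6,7], [2,4,7], [2,5,6], [2,5,7], [3,4,5], [4,5,6]

giving chain groups C_0 ≅ Z^8, C_1 ≅ Z^24, C_2 ≅ Z^16.

∂_1: C_1 → C_0 maps an edge to its endpoints' difference, ∂[p,q] = q − p. For instance
  ∂[4,5] = [5] − [4].
The 8×24 boundary matrix has rank 7 and Smith normal form diag(1,1,1,1,1,1,1).

The boundary map ∂_2: C_2 → C_1 maps a triangle to the signed sum of its edges. For instance
  ∂[2,5,7] = [5,7] − [2,7] + [2,5],
  ∂[1,6,7] = [6,7] − [1,7] + [1,6].
The 24×16 boundary matrix has rank 15 and Smith normal form diag(1,1,1,1,1,1,1,1,1,1,1,1,1,1,1).

Computing H_k = (kernel of ∂_k) / (image of ∂_{k+1}):

  H_0: rank C_0 − rank ∂_1 = 8 − 7 = 1, and the invariant factors of ∂_1 are all 1, so H_0 = Z.
  H_1: rank ker ∂_1 − rank ∂_2 = (24 − 7) − 15 = 2, and the invariant factors of ∂_2 are all 1, so H_1 = Z^2.
  H_2: rank ker ∂_2 − rank ∂_3 = (16 − 15) − 0 = 1, and there is no ∂_3, so H_2 = Z.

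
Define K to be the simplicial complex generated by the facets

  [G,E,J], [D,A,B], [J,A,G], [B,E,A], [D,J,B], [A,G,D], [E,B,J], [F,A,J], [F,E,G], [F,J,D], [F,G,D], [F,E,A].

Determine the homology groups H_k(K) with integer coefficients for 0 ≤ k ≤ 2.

H_0 ≅ Z,  H_1 ≅ Z/2,  H_2 = 0.

We work with the vertex ordering A < B < D < E < F < G < J. The simplices of K, each written with vertices in increasing order, are:

  0-simplices (7): A, B, D, E, F, G, J
  1-simplices (18): AB, AD, AE, AF, AG, AJ, BD, BE, BJ, DF, DG, DJ, EF, EG, EJ, FG, FJ, GJ
  2-simplices (12): ABD, ABE, ADG, AEF, AFJ, AGJ, BDJ, BEJ, DFG, DFJ, EFG, EGJ

Hence C_0 ≅ Z^7, C_1 ≅ Z^18, C_2 ≅ Z^12.

∂_1: C_1 → C_0 is given by ∂[p,q] = [q] − [p].
This gives a 7×18 integer matrix of rank 6; reducing to Smith normal form yields diagonal entries (1,1,1,1,1,1).

∂_2: C_2 → C_1 sends each 2-simplex [p,q,r] to [q,r] − [p,r] + [p,q]. For instance
  ∂AFJ = FJ − AJ + AF,
  ∂BEJ = EJ − BJ + BE.
This gives a 18×12 integer matrix of rank 12; reducing to Smith normal form yields diagonal entries (1,1,1,1,1,1,1,1,1,1,1,2).

Now H_k = ker ∂_k / im ∂_{k+1}, so:

  H_0: rank C_0 − rank ∂_1 = 7 − 6 = 1, and the invariant factors of ∂_1 are all 1, so H_0 = Z.
  H_1: rank ker ∂_1 − rank ∂_2 = (18 − 6) − 12 = 0, and ∂_2 has invariant factor 2 > 1, so H_1 = Z/2.
  H_2: rank ker ∂_2 − rank ∂_3 = (12 − 12) − 0 = 0, and there is no ∂_3, so H_2 = 0.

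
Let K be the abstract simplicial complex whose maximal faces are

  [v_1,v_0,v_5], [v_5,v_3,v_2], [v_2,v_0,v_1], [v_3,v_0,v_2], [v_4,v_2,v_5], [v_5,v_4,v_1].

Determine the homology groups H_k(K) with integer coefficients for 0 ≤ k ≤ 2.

H_0 ≅ Z,  H_1 ≅ Z,  H_2 = 0.

We work with the vertex ordering v_0 < v_1 < v_2 < v_3 < v_4 < v_5. The simplices of K, each written with vertices in increasing order, are:

  0-simplices (6): [v_0], [v_1], [v_2], [v_3], [v_4], [v_5]
  1-simplices (12): [v_0,v_1], [v_0,v_2], [v_0,v_3], [v_0,v_5], [v_1,v_2], [v_1,v_4], [v_1,v_5], [v_2,v_3], [v_2,v_4], [v_2,v_5], [v_3,v_5], [v_4,v_5]
  2-simplices (6): [v_0,v_1,v_2], [v_0,v_1,v_5], [v_0,v_2,v_3], [v_1,v_4,v_5], [v_2,v_3,v_5], [v_2,v_4,v_5]

giving chain groups C_0 ≅ Z^6, C_1 ≅ Z^12, C_2 ≅ Z^6.

Boundary ∂_1: C_1 → C_0 sends each edge [p,q] (with p < q) to q − p. For instance
  ∂[v_0,v_3] = [v_3] − [v_0].
The 6×12 boundary matrix has rank 5 and Smith normal form diag(1,1,1,1,1).

∂_2: C_2 → C_1 acts by ∂[p,q,r] = [q,r] − [p,r] + [p,q]. For instance
  ∂[v_2,v_4,v_5] = [v_4,v_5] − [v_2,v_5] + [v_2,v_4],
  ∂[v_2,v_3,v_5] = [v_3,v_5] − [v_2,v_5] + [v_2,v_3].
This gives a 12×6 integer matrix of rank 6; reducing to Smith normal form yields diagonal entries (1,1,1,1,1,1).

From H_k ≅ ker(∂_k) / im(∂_{k+1}) we obtain:

  H_0: rank C_0 − rank ∂_1 = 6 − 5 = 1, and the invariant factors of ∂_1 are all 1, so H_0 = Z.
  H_1: rank ker ∂_1 − rank ∂_2 = (12 − 5) − 6 = 1, and the invariant factors of ∂_2 are all 1, so H_1 = Z.
  H_2: rank ker ∂_2 − rank ∂_3 = (6 − 6) − 0 = 0, and there is no ∂_3, so H_2 = 0.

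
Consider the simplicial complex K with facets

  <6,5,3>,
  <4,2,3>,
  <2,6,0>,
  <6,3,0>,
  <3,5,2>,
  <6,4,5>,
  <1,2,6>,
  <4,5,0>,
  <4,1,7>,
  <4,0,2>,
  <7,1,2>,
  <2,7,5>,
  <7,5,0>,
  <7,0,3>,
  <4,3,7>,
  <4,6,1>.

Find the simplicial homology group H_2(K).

Take the total order 0 < 1 < 2 < 3 < 4 < 5 < 6 < 7 on the vertex set. Then K (dimension 2) consists of the simplices:

  0-simplices (8): [0], [1], [2], [3], [4], [5], [6], [7]
  1-simplices (24): (24 of them)
  2-simplices (16): [0,2,4], [0,2,6], [0,3,6], [0,3,7], [0,4,5], [0,5,7], [1,2,6], [1,2,7], [1,4,6], [1,4,7], [2,3,4], [2,3,5], [2,5,7], [3,4,7], [3,5,6], [4,5,6]

so the chain groups are C_0 ≅ Z^8, C_1 ≅ Z^24, C_2 ≅ Z^16.

Boundary ∂_1: C_1 → C_0 is given by ∂[p,q] = [q] − [p]. For instance
  ∂[0,5] = [5] − [0].
The 8×24 boundary matrix has rank 7 and Smith normal form diag(1,1,1,1,1,1,1).

Boundary ∂_2: C_2 → C_1 maps a triangle to the signed sum of its edges. For instance
  ∂[2,5,7] = [5,7] − [2,7] + [2,5],
  ∂[0,2,4] = [2,4] − [0,4] + [0,2].
As a 24×16 matrix over Z this has rank 15, with invariant factors (1,1,1,1,1,1,1,1,1,1,1,1,1,1,1).

Now H_k = ker ∂_k / im ∂_{k+1}, so:

  H_2: rank ker ∂_2 − rank ∂_3 = (16 − 15) − 0 = 1, and there is no ∂_3, so H_2 ≅ Z.

(K is a triangulation of the torus T^2.)

H_2 ≅ Z.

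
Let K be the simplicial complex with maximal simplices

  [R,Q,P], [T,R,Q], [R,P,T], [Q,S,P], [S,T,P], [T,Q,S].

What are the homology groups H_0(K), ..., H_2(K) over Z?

Fix the vertex order P < Q < R < S < T and write every simplex with vertices in increasing order. Then dim K = 2 and the simplices of K are:

  0-simplices (5): P, Q, R, S, T
  1-simplices (9): PQ, PR, PS, PT, QR, QS, QT, RT, ST
  2-simplices (6): PQR, PQS, PRT, PST, QRT, QST

giving chain groups C_0 ≅ Z^5, C_1 ≅ Z^9, C_2 ≅ Z^6.

∂_1: C_1 → C_0 maps an edge to its endpoints' difference, ∂[p,q] = q − p. For instance
  ∂QT = T − Q.
The 5×9 boundary matrix has rank 4 and Smith normal form diag(1,1,1,1).

Boundary ∂_2: C_2 → C_1 sends each 2-simplex [p,q,r] to [q,r] − [p,r] + [p,q]. For instance
  ∂PQS = QS − PS + PQ,
  ∂QRT = RT − QT + QR.
The resulting 9×6 matrix has rank 5, and its Smith normal form has invariant factors (1,1,1,1,1).

Computing H_k = (kernel of ∂_k) / (image of ∂_{k+1}):

  H_0: rank C_0 − rank ∂_1 = 5 − 4 = 1, and the invariant factors of ∂_1 are all 1, so H_0 = Z.
  H_1: rank ker ∂_1 − rank ∂_2 = (9 − 4) − 5 = 0, and the invariant factors of ∂_2 are all 1, so H_1 = 0.
  H_2: rank ker ∂_2 − rank ∂_3 = (6 − 5) − 0 = 1, and there is no ∂_3, so H_2 = Z.

H_0 ≅ Z,  H_1 = 0,  H_2 ≅ Z.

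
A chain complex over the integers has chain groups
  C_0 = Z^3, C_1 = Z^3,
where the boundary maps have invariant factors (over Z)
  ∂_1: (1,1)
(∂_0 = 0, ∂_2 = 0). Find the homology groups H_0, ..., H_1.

H_0: b_0 = 3 − 0 − 2 = 1; torsion from ∂_1 factors > 1: none. So H_0 ≅ Z.
H_1: b_1 = 3 − 2 − 0 = 1; torsion from ∂_2 factors > 1: none. So H_1 ≅ Z.

H_0 ≅ Z,  H_1 ≅ Z.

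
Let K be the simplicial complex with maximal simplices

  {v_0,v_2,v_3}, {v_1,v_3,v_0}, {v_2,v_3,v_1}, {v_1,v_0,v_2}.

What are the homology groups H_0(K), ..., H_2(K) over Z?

H_0 = Z,  H_1 = 0,  H_2 = Z.

Order the vertices as v_0 < v_1 < v_2 < v_3. Listing each simplex with vertices in this order, K has dimension 2 with simplices:

  0-simplices (4): [v_0], [v_1], [v_2], [v_3]
  1-simplices (6): [v_0,v_1], [v_0,v_2], [v_0,v_3], [v_1,v_2], [v_1,v_3], [v_2,v_3]
  2-simplices (4): [v_0,v_1,v_2], [v_0,v_1,v_3], [v_0,v_2,v_3], [v_1,v_2,v_3]

Hence C_0 ≅ Z^4, C_1 ≅ Z^6, C_2 ≅ Z^4.

The boundary map ∂_1: C_1 → C_0 maps an edge to its endpoints' difference, ∂[p,q] = q − p. For instance
  ∂[v_0,v_3] = [v_3] − [v_0].
The resulting 4×6 matrix has rank 3, and its Smith normal form has invariant factors (1,1,1).

The boundary map ∂_2: C_2 → C_1 sends each 2-simplex [p,q,r] to [q,r] − [p,r] + [p,q]. For instance
  ∂[v_1,v_2,v_3] = [v_2,v_3] − [v_1,v_3] + [v_1,v_2],
  ∂[v_0,v_1,v_2] = [v_1,v_2] − [v_0,v_2] + [v_0,v_1].
The 6×4 boundary matrix has rank 3 and Smith normal form diag(1,1,1).

Now H_k = ker ∂_k / im ∂_{k+1}, so:

  H_0: rank C_0 − rank ∂_1 = 4 − 3 = 1, and the invariant factors of ∂_1 are all 1, so H_0 ≅ Z.
  H_1: rank ker ∂_1 − rank ∂_2 = (6 − 3) − 3 = 0, and the invariant factors of ∂_2 are all 1, so H_1 ≅ 0.
  H_2: rank ker ∂_2 − rank ∂_3 = (4 − 3) − 0 = 1, and there is no ∂_3, so H_2 ≅ Z.

As a check, the Euler characteristic is 4 − 6 + 4 = 2, which agrees with 1 − 0 + 1 = 2.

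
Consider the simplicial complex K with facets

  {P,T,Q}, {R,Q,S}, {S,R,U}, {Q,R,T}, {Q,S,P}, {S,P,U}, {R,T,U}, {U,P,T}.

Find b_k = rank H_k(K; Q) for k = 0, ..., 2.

b_0 = 1, b_1 = 0, b_2 = 1.

Order the vertices as P < Q < R < S < T < U. Listing each simplex with vertices in this order, K has dimension 2 with simplices:

  0-simplices (6): P, Q, R, S, T, U
  1-simplices (12): PQ, PS, PT, PU, QR, QS, QT, RS, RT, RU, SU, TU
  2-simplices (8): PQS, PQT, PSU, PTU, QRS, QRT, RSU, RTU

giving chain groups C_0 ≅ Z^6, C_1 ≅ Z^12, C_2 ≅ Z^8.

The boundary map ∂_1: C_1 → C_0 maps an edge to its endpoints' difference, ∂[p,q] = q − p. For instance
  ∂PT = T − P.
The resulting 6×12 matrix has rank 5, and its Smith normal form has invariant factors (1,1,1,1,1).

The boundary map ∂_2: C_2 → C_1 maps a triangle to the signed sum of its edges. For instance
  ∂PQS = QS − PS + PQ,
  ∂RTU = TU − RU + RT.
This gives a 12×8 integer matrix of rank 7; reducing to Smith normal form yields diagonal entries (1,1,1,1,1,1,1).

Reading off H_k = ker ∂_k / im ∂_{k+1}:

  H_0: rank C_0 − rank ∂_1 = 6 − 5 = 1, and the invariant factors of ∂_1 are all 1, so H_0 = Z.
  H_1: rank ker ∂_1 − rank ∂_2 = (12 − 5) − 7 = 0, and the invariant factors of ∂_2 are all 1, so H_1 = 0.
  H_2: rank ker ∂_2 − rank ∂_3 = (8 − 7) − 0 = 1, and there is no ∂_3, so H_2 = Z.

(K is a triangulation of the 2-sphere S^2.)

Hence the Betti numbers are b_0 = 1, b_1 = 0, b_2 = 1.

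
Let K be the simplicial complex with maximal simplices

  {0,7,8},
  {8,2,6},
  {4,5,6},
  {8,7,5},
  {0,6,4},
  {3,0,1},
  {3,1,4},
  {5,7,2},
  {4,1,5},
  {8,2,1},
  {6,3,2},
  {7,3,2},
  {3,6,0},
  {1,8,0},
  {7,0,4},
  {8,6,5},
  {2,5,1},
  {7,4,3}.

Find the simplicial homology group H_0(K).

H_0 ≅ Z.

Order the vertices as 0 < 1 < 2 < 3 < 4 < 5 < 6 < 7 < 8. Listing each simplex with vertices in this order, K has dimension 2 with simplices:

  0-simplices (9): [0], [1], [2], [3], [4], [5], [6], [7], [8]
  1-simplices (27): (27 of them)
  2-simplices (18): [0,1,3], [0,1,8], [0,3,6], [0,4,6], [0,4,7], [0,7,8], [1,2,5], [1,2,8], [1,3,4], [1,4,5], [2,3,6], [2,3,7], [2,5,7], [2,6,8], [3,4,7], [4,5,6], [5,6,8], [5,7,8]

Hence C_0 ≅ Z^9, C_1 ≅ Z^27, C_2 ≅ Z^18.

Boundary ∂_1: C_1 → C_0 is given by ∂[p,q] = [q] − [p]. For instance
  ∂[4,6] = [6] − [4].
This gives a 9×27 integer matrix of rank 8; reducing to Smith normal form yields diagonal entries (1,1,1,1,1,1,1,1).

The boundary map ∂_2: C_2 → C_1 maps a triangle to the signed sum of its edges. For instance
  ∂[0,4,6] = [4,6] − [0,6] + [0,4],
  ∂[2,3,6] = [3,6] − [2,6] + [2,3].
As a 27×18 matrix over Z this has rank 18, with invariant factors (1,1,1,1,1,1,1,1,1,1,1,1,1,1,1,1,1,2).

Reading off H_k = ker ∂_k / im ∂_{k+1}:

  H_0: rank C_0 − rank ∂_1 = 9 − 8 = 1, and the invariant factors of ∂_1 are all 1, so H_0 ≅ Z.

(K is a triangulation of the Klein bottle.)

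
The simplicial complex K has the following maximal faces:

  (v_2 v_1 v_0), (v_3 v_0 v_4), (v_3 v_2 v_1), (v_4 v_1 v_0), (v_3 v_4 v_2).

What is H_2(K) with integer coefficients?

Fix the vertex order v_0 < v_1 < v_2 < v_3 < v_4 and write every simplex with vertices in increasing order. Then dim K = 2 and the simplices of K are:

  0-simplices (5): [v_0], [v_1], [v_2], [v_3], [v_4]
  1-simplices (10): [v_0,v_1], [v_0,v_2], [v_0,v_3], [v_0,v_4], [v_1,v_2], [v_1,v_3], [v_1,v_4], [v_2,v_3], [v_2,v_4], [v_3,v_4]
  2-simplices (5): [v_0,v_1,v_2], [v_0,v_1,v_4], [v_0,v_3,v_4], [v_1,v_2,v_3], [v_2,v_3,v_4]

Hence C_0 ≅ Z^5, C_1 ≅ Z^10, C_2 ≅ Z^5.

Boundary ∂_1: C_1 → C_0 sends each edge [p,q] (with p < q) to q − p. For instance
  ∂[v_1,v_4] = [v_4] − [v_1].
The 5×10 boundary matrix has rank 4 and Smith normal form diag(1,1,1,1).

The boundary map ∂_2: C_2 → C_1 maps a triangle to the signed sum of its edges. For instance
  ∂[v_2,v_3,v_4] = [v_3,v_4] − [v_2,v_4] + [v_2,v_3],
  ∂[v_1,v_2,v_3] = [v_2,v_3] − [v_1,v_3] + [v_1,v_2].
As a 10×5 matrix over Z this has rank 5, with invariant factors (1,1,1,1,1).

Now H_k = ker ∂_k / im ∂_{k+1}, so:

  H_2: rank ker ∂_2 − rank ∂_3 = (5 − 5) − 0 = 0, and there is no ∂_3, so H_2 = 0.

H_2 ≅ 0.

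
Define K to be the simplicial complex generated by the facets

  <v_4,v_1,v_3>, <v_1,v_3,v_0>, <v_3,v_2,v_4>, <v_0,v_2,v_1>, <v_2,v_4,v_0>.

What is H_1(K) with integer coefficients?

H_1 = Z.

Take the total order v_0 < v_1 < v_2 < v_3 < v_4 on the vertex set. Then K (dimension 2) consists of the simplices:

  0-simplices (5): [v_0], [v_1], [v_2], [v_3], [v_4]
  1-simplices (10): [v_0,v_1], [v_0,v_2], [v_0,v_3], [v_0,v_4], [v_1,v_2], [v_1,v_3], [v_1,v_4], [v_2,v_3], [v_2,v_4], [v_3,v_4]
  2-simplices (5): [v_0,v_1,v_2], [v_0,v_1,v_3], [v_0,v_2,v_4], [v_1,v_3,v_4], [v_2,v_3,v_4]

Hence C_0 ≅ Z^5, C_1 ≅ Z^10, C_2 ≅ Z^5.

∂_1: C_1 → C_0 sends each edge [p,q] (with p < q) to q − p.
As a 5×10 matrix over Z this has rank 4, with invariant factors (1,1,1,1).

∂_2: C_2 → C_1 acts by ∂[p,q,r] = [q,r] − [p,r] + [p,q]. For instance
  ∂[v_1,v_3,v_4] = [v_3,v_4] − [v_1,v_4] + [v_1,v_3],
  ∂[v_2,v_3,v_4] = [v_3,v_4] − [v_2,v_4] + [v_2,v_3].
As a 10×5 matrix over Z this has rank 5, with invariant factors (1,1,1,1,1).

Now H_k = ker ∂_k / im ∂_{k+1}, so:

  H_1: rank ker ∂_1 − rank ∂_2 = (10 − 4) − 5 = 1, and the invariant factors of ∂_2 are all 1, so H_1 ≅ Z.

(K is a triangulation of the Möbius band.)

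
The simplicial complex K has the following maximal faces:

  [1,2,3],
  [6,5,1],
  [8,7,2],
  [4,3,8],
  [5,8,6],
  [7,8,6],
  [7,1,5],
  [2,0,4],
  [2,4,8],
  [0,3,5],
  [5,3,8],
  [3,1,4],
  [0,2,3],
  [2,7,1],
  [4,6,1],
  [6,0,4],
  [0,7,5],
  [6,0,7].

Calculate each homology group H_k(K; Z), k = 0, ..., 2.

H_0 ≅ Z,  H_1 ≅ Z ⊕ Z/2Z,  H_2 = 0.

We work with the vertex ordering 0 < 1 < 2 < 3 < 4 < 5 < 6 < 7 < 8. The simplices of K, each written with vertices in increasing order, are:

  0-simplices (9): [0], [1], [2], [3], [4], [5], [6], [7], [8]
  1-simplices (27): (27 of them)
  2-simplices (18): [0,2,3], [0,2,4], [0,3,5], [0,4,6], [0,5,7], [0,6,7], [1,2,3], [1,2,7], [1,3,4], [1,4,6], [1,5,6], [1,5,7], [2,4,8], [2,7,8], [3,4,8], [3,5,8], [5,6,8], [6,7,8]

giving chain groups C_0 ≅ Z^9, C_1 ≅ Z^27, C_2 ≅ Z^18.

The boundary map ∂_1: C_1 → C_0 is given by ∂[p,q] = [q] − [p]. For instance
  ∂[1,4] = [4] − [1].
This gives a 9×27 integer matrix of rank 8; reducing to Smith normal form yields diagonal entries (1,1,1,1,1,1,1,1).

∂_2: C_2 → C_1 acts by ∂[p,q,r] = [q,r] − [p,r] + [p,q]. For instance
  ∂[2,7,8] = [7,8] − [2,8] + [2,7],
  ∂[1,2,7] = [2,7] − [1,7] + [1,2].
The resulting 27×18 matrix has rank 18, and its Smith normal form has invariant factors (1,1,1,1,1,1,1,1,1,1,1,1,1,1,1,1,1,2).

Reading off H_k = ker ∂_k / im ∂_{k+1}:

  H_0: rank C_0 − rank ∂_1 = 9 − 8 = 1, and the invariant factors of ∂_1 are all 1, so H_0 ≅ Z.
  H_1: rank ker ∂_1 − rank ∂_2 = (27 − 8) − 18 = 1, and ∂_2 has invariant factor 2 > 1, so H_1 ≅ Z ⊕ Z/2Z.
  H_2: rank ker ∂_2 − rank ∂_3 = (18 − 18) − 0 = 0, and there is no ∂_3, so H_2 ≅ 0.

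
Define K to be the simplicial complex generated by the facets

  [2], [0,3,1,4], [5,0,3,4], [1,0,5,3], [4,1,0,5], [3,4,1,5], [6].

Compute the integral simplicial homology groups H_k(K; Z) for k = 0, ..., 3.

H_0 ≅ Z^3,  H_1 = 0,  H_2 = 0,  H_3 ≅ Z.

Fix the vertex order 0 < 1 < 2 < 3 < 4 < 5 < 6 and write every simplex with vertices in increasing order. Then dim K = 3 and the simplices of K are:

  0-simplices (7): [0], [1], [2], [3], [4], [5], [6]
  1-simplices (10): [0,1], [0,3], [0,4], [0,5], [1,3], [1,4], [1,5], [3,4], [3,5], [4,5]
  2-simplices (10): [0,1,3], [0,1,4], [0,1,5], [0,3,4], [0,3,5], [0,4,5], [1,3,4], [1,3,5], [1,4,5], [3,4,5]
  3-simplices (5): [0,1,3,4], [0,1,3,5], [0,1,4,5], [0,3,4,5], [1,3,4,5]

so the chain groups are C_0 ≅ Z^7, C_1 ≅ Z^10, C_2 ≅ Z^10, C_3 ≅ Z^5.

Boundary ∂_1: C_1 → C_0 is given by ∂[p,q] = [q] − [p]. For instance
  ∂[4,5] = [5] − [4].
The resulting 7×10 matrix has rank 4, and its Smith normal form has invariant factors (1,1,1,1).

The boundary map ∂_2: C_2 → C_1 sends each 2-simplex [p,q,r] to [q,r] − [p,r] + [p,q]. For instance
  ∂[0,1,4] = [1,4] − [0,4] + [0,1],
  ∂[0,1,5] = [1,5] − [0,5] + [0,1].
This gives a 10×10 integer matrix of rank 6; reducing to Smith normal form yields diagonal entries (1,1,1,1,1,1).

Boundary ∂_3: C_3 → C_2 sends each 3-simplex σ to the alternating sum Σ_i (−1)^i (σ with its i-th vertex removed). For instance
  ∂[1,3,4,5] = [3,4,5] − [1,4,5] + [1,3,5] − [1,3,4],
  ∂[0,1,3,5] = [1,3,5] − [0,3,5] + [0,1,5] − [0,1,3].
As a 10×5 matrix over Z this has rank 4, with invariant factors (1,1,1,1).

Computing H_k = (kernel of ∂_k) / (image of ∂_{k+1}):

  H_0: rank C_0 − rank ∂_1 = 7 − 4 = 3, and the invariant factors of ∂_1 are all 1, so H_0 = Z^3.
  H_1: rank ker ∂_1 − rank ∂_2 = (10 − 4) − 6 = 0, and the invariant factors of ∂_2 are all 1, so H_1 = 0.
  H_2: rank ker ∂_2 − rank ∂_3 = (10 − 6) − 4 = 0, and the invariant factors of ∂_3 are all 1, so H_2 = 0.
  H_3: rank ker ∂_3 − rank ∂_4 = (5 − 4) − 0 = 1, and there is no ∂_4, so H_3 = Z.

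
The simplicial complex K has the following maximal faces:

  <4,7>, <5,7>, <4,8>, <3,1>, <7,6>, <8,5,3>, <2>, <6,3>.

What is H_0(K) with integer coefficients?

H_0 = Z^2.

We work with the vertex ordering 1 < 2 < 3 < 4 < 5 < 6 < 7 < 8. The simplices of K, each written with vertices in increasing order, are:

  0-simplices (8): [1], [2], [3], [4], [5], [6], [7], [8]
  1-simplices (9): [1,3], [3,5], [3,6], [3,8], [4,7], [4,8], [5,7], [5,8], [6,7]
  2-simplices (1): [3,5,8]

so the chain groups are C_0 ≅ Z^8, C_1 ≅ Z^9, C_2 ≅ Z^1.

∂_1: C_1 → C_0 maps an edge to its endpoints' difference, ∂[p,q] = q − p. For instance
  ∂[3,5] = [5] − [3].
The resulting 8×9 matrix has rank 6, and its Smith normal form has invariant factors (1,1,1,1,1,1).

∂_2: C_2 → C_1 acts by ∂[p,q,r] = [q,r] − [p,r] + [p,q]. For instance
  ∂[3,5,8] = [5,8] − [3,8] + [3,5].
The resulting 9×1 matrix has rank 1, and its Smith normal form has invariant factors (1).

Computing H_k = (kernel of ∂_k) / (image of ∂_{k+1}):

  H_0: rank C_0 − rank ∂_1 = 8 − 6 = 2, and the invariant factors of ∂_1 are all 1, so H_0 = Z^2.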